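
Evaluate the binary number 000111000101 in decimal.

Sum of powers of 2 for each 1-bit:
2^0 + 2^2 + 2^6 + 2^7 + 2^8
= 1 + 4 + 64 + 128 + 256
= 453



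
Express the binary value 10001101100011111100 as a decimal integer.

Sum of powers of 2 for each 1-bit:
2^2 + 2^3 + 2^4 + 2^5 + 2^6 + 2^7 + 2^11 + 2^12 + 2^14 + 2^15 + 2^19
= 4 + 8 + 16 + 32 + 64 + 128 + 2048 + 4096 + 16384 + 32768 + 524288
= 579836



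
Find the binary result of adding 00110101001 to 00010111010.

Add column by column from the right: bit + bit + carry-in; write the sum mod 2, carry 1 when the sum is 2 or 3.
carry:  01101110000
        00110101001
+       00010111010
-------------------
       001001100011
(the carry out of the leftmost column, 0, becomes the leading bit)
Decimal check:
  00110101001 = 256 + 128 + 32 + 8 + 1 = 425
  00010111010 = 128 + 32 + 16 + 8 + 2 = 186
  425 + 186 = 611, and 001001100011 = 512 + 64 + 32 + 2 + 1 = 611 ✓



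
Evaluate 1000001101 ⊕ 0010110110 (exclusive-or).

XOR: 1 when bits differ
  1000001101
^ 0010110110
------------
  1010111011
Decimal: 525 ^ 182 = 699



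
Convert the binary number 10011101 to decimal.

Sum of powers of 2 for each 1-bit:
2^0 + 2^2 + 2^3 + 2^4 + 2^7
= 1 + 4 + 8 + 16 + 128
= 157



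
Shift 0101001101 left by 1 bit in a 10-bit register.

Original: 0101001101 (decimal 333)
Shift left by 1 position
Append 1 zero on the right
Result: 1010011010 (decimal 666)
Equivalent: 333 << 1 = 333 × 2^1 = 666



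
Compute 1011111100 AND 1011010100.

AND: 1 only when both bits are 1
  1011111100
& 1011010100
------------
  1011010100
Decimal: 764 & 724 = 724



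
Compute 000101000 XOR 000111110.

XOR: 1 when bits differ
  000101000
^ 000111110
-----------
  000010110
Decimal: 40 ^ 62 = 22



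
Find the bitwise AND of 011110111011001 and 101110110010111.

AND: 1 only when both bits are 1
  011110111011001
& 101110110010111
-----------------
  001110110010001
Decimal: 15833 & 23959 = 7569



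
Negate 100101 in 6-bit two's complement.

Original (sign bit 1, negative): 100101
Step 1 - Invert all bits: 011010
Step 2 - Add 1: 011011
Verification: 100101 + 011011 = 1000000; discarding the end carry (carry out of the top bit) leaves the 6-bit value 000000, as required for x + (-x)



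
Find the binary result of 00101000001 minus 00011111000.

Method 1 - Direct subtraction (column by column from the right: bit − bit − borrow-in; if negative, add 2 and borrow 1 from the next column):
borrow: 00111110000
        00101000001
-       00011111000
-------------------
        00001001001

Method 2 - Add two's complement:
Two's complement of 00011111000: invert → 11100000111, add 1 → 11100001000
  00101000001
+ 11100001000
-------------
 100001001001  (end carry out of the top bit = 1)
Discarding the end carry: 00001001001
Decimal check:
  00101000001 = 256 + 64 + 1 = 321
  00011111000 = 128 + 64 + 32 + 16 + 8 = 248
  321 - 248 = 73, and 00001001001 = 64 + 8 + 1 = 73 ✓



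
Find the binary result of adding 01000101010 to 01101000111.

Add column by column from the right: bit + bit + carry-in; write the sum mod 2, carry 1 when the sum is 2 or 3.
carry:  10000011100
        01000101010
+       01101000111
-------------------
       010101110001
(the carry out of the leftmost column, 0, becomes the leading bit)
Decimal check:
  01000101010 = 512 + 32 + 8 + 2 = 554
  01101000111 = 512 + 256 + 64 + 4 + 2 + 1 = 839
  554 + 839 = 1393, and 010101110001 = 1024 + 256 + 64 + 32 + 16 + 1 = 1393 ✓



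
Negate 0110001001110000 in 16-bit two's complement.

Original: 0110001001110000
Step 1 - Invert all bits: 1001110110001111
Step 2 - Add 1: 1001110110010000
Verification: 0110001001110000 + 1001110110010000 = 10000000000000000; discarding the end carry (carry out of the top bit) leaves the 16-bit value 0000000000000000, as required for x + (-x)



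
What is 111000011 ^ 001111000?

XOR: 1 when bits differ
  111000011
^ 001111000
-----------
  110111011
Decimal: 451 ^ 120 = 443



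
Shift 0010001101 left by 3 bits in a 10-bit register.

Original: 0010001101 (decimal 141)
Shift left by 3 positions
Append 3 zeros on the right and drop the 3 high bits that overflow the 10-bit width
Result: 0001101000 (decimal 104)
Equivalent: 141 << 3 = 141 × 2^3 = 1128, truncated to 10 bits = 104



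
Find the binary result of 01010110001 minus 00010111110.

Method 1 - Direct subtraction (column by column from the right: bit − bit − borrow-in; if negative, add 2 and borrow 1 from the next column):
borrow: 01111111100
        01010110001
-       00010111110
-------------------
        00111110011

Method 2 - Add two's complement:
Two's complement of 00010111110: invert → 11101000001, add 1 → 11101000010
  01010110001
+ 11101000010
-------------
 100111110011  (end carry out of the top bit = 1)
Discarding the end carry: 00111110011
Decimal check:
  01010110001 = 512 + 128 + 32 + 16 + 1 = 689
  00010111110 = 128 + 32 + 16 + 8 + 4 + 2 = 190
  689 - 190 = 499, and 00111110011 = 256 + 128 + 64 + 32 + 16 + 2 + 1 = 499 ✓



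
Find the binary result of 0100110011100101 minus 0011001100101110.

Method 1 - Direct subtraction (column by column from the right: bit − bit − borrow-in; if negative, add 2 and borrow 1 from the next column):
borrow: 0110011001111100
        0100110011100101
-       0011001100101110
------------------------
        0001100110110111

Method 2 - Add two's complement:
Two's complement of 0011001100101110: invert → 1100110011010001, add 1 → 1100110011010010
  0100110011100101
+ 1100110011010010
------------------
 10001100110110111  (end carry out of the top bit = 1)
Discarding the end carry: 0001100110110111
Decimal check:
  0100110011100101 = 16384 + 2048 + 1024 + 128 + 64 + 32 + 4 + 1 = 19685
  0011001100101110 = 8192 + 4096 + 512 + 256 + 32 + 8 + 4 + 2 = 13102
  19685 - 13102 = 6583, and 0001100110110111 = 4096 + 2048 + 256 + 128 + 32 + 16 + 4 + 2 + 1 = 6583 ✓



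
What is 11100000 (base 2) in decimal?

Sum of powers of 2 for each 1-bit:
2^5 + 2^6 + 2^7
= 32 + 64 + 128
= 224



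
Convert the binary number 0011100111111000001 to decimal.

Sum of powers of 2 for each 1-bit:
2^0 + 2^6 + 2^7 + 2^8 + 2^9 + 2^10 + 2^11 + 2^14 + 2^15 + 2^16
= 1 + 64 + 128 + 256 + 512 + 1024 + 2048 + 16384 + 32768 + 65536
= 118721



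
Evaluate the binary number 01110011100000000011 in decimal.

Sum of powers of 2 for each 1-bit:
2^0 + 2^1 + 2^11 + 2^12 + 2^13 + 2^16 + 2^17 + 2^18
= 1 + 2 + 2048 + 4096 + 8192 + 65536 + 131072 + 262144
= 473091



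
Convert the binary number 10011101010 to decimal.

Sum of powers of 2 for each 1-bit:
2^1 + 2^3 + 2^5 + 2^6 + 2^7 + 2^10
= 2 + 8 + 32 + 64 + 128 + 1024
= 1258



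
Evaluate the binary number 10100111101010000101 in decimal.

Sum of powers of 2 for each 1-bit:
2^0 + 2^2 + 2^7 + 2^9 + 2^11 + 2^12 + 2^13 + 2^14 + 2^17 + 2^19
= 1 + 4 + 128 + 512 + 2048 + 4096 + 8192 + 16384 + 131072 + 524288
= 686725



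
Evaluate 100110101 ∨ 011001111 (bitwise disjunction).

OR: 1 when either bit is 1
  100110101
| 011001111
-----------
  111111111
Decimal: 309 | 207 = 511



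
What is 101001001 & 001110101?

AND: 1 only when both bits are 1
  101001001
& 001110101
-----------
  001000001
Decimal: 329 & 117 = 65



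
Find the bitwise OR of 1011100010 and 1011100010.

OR: 1 when either bit is 1
  1011100010
| 1011100010
------------
  1011100010
Decimal: 738 | 738 = 738



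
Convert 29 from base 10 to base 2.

Using repeated division by 2:
29 ÷ 2 = 14 remainder 1
14 ÷ 2 = 7 remainder 0
7 ÷ 2 = 3 remainder 1
3 ÷ 2 = 1 remainder 1
1 ÷ 2 = 0 remainder 1
Reading remainders bottom to top: 11101



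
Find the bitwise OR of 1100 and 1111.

OR: 1 when either bit is 1
  1100
| 1111
------
  1111
Decimal: 12 | 15 = 15



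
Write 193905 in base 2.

Using repeated division by 2:
193905 ÷ 2 = 96952 remainder 1
96952 ÷ 2 = 48476 remainder 0
48476 ÷ 2 = 24238 remainder 0
24238 ÷ 2 = 12119 remainder 0
12119 ÷ 2 = 6059 remainder 1
6059 ÷ 2 = 3029 remainder 1
3029 ÷ 2 = 1514 remainder 1
1514 ÷ 2 = 757 remainder 0
757 ÷ 2 = 378 remainder 1
378 ÷ 2 = 189 remainder 0
189 ÷ 2 = 94 remainder 1
94 ÷ 2 = 47 remainder 0
47 ÷ 2 = 23 remainder 1
23 ÷ 2 = 11 remainder 1
11 ÷ 2 = 5 remainder 1
5 ÷ 2 = 2 remainder 1
2 ÷ 2 = 1 remainder 0
1 ÷ 2 = 0 remainder 1
Reading remainders bottom to top: 101111010101110001



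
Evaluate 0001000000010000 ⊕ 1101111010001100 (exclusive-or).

XOR: 1 when bits differ
  0001000000010000
^ 1101111010001100
------------------
  1100111010011100
Decimal: 4112 ^ 56972 = 52892



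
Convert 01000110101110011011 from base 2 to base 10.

Sum of powers of 2 for each 1-bit:
2^0 + 2^1 + 2^3 + 2^4 + 2^7 + 2^8 + 2^9 + 2^11 + 2^13 + 2^14 + 2^18
= 1 + 2 + 8 + 16 + 128 + 256 + 512 + 2048 + 8192 + 16384 + 262144
= 289691



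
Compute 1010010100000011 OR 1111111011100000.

OR: 1 when either bit is 1
  1010010100000011
| 1111111011100000
------------------
  1111111111100011
Decimal: 42243 | 65248 = 65507



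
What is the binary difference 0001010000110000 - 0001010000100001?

Method 1 - Direct subtraction (column by column from the right: bit − bit − borrow-in; if negative, add 2 and borrow 1 from the next column):
borrow: 0000000000011110
        0001010000110000
-       0001010000100001
------------------------
        0000000000001111

Method 2 - Add two's complement:
Two's complement of 0001010000100001: invert → 1110101111011110, add 1 → 1110101111011111
  0001010000110000
+ 1110101111011111
------------------
 10000000000001111  (end carry out of the top bit = 1)
Discarding the end carry: 0000000000001111
Decimal check:
  0001010000110000 = 4096 + 1024 + 32 + 16 = 5168
  0001010000100001 = 4096 + 1024 + 32 + 1 = 5153
  5168 - 5153 = 15, and 0000000000001111 = 8 + 4 + 2 + 1 = 15 ✓



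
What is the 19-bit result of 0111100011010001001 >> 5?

Original: 0111100011010001001 (decimal 247433)
Shift right by 5 positions
Drop the 5 low bits; fill with zeros on the left
Result: 0000001111000110100 (decimal 7732)
Equivalent: 247433 >> 5 = 247433 ÷ 2^5 = 7732



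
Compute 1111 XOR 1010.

XOR: 1 when bits differ
  1111
^ 1010
------
  0101
Decimal: 15 ^ 10 = 5



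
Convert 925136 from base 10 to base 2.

Using repeated division by 2:
925136 ÷ 2 = 462568 remainder 0
462568 ÷ 2 = 231284 remainder 0
231284 ÷ 2 = 115642 remainder 0
115642 ÷ 2 = 57821 remainder 0
57821 ÷ 2 = 28910 remainder 1
28910 ÷ 2 = 14455 remainder 0
14455 ÷ 2 = 7227 remainder 1
7227 ÷ 2 = 3613 remainder 1
3613 ÷ 2 = 1806 remainder 1
1806 ÷ 2 = 903 remainder 0
903 ÷ 2 = 451 remainder 1
451 ÷ 2 = 225 remainder 1
225 ÷ 2 = 112 remainder 1
112 ÷ 2 = 56 remainder 0
56 ÷ 2 = 28 remainder 0
28 ÷ 2 = 14 remainder 0
14 ÷ 2 = 7 remainder 0
7 ÷ 2 = 3 remainder 1
3 ÷ 2 = 1 remainder 1
1 ÷ 2 = 0 remainder 1
Reading remainders bottom to top: 11100001110111010000



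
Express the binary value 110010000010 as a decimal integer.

Sum of powers of 2 for each 1-bit:
2^1 + 2^7 + 2^10 + 2^11
= 2 + 128 + 1024 + 2048
= 3202



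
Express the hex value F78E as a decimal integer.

Expand by place value (powers of 16):
Digit values: F = 15, E = 14
F78E = 15 × 16^3 + 7 × 16^2 + 8 × 16^1 + 14 × 16^0
= 15 × 4096 + 7 × 256 + 8 × 16 + 14 × 1
= 61440 + 1792 + 128 + 14
= 63374



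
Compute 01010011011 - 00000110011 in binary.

Method 1 - Direct subtraction (column by column from the right: bit − bit − borrow-in; if negative, add 2 and borrow 1 from the next column):
borrow: 00011000000
        01010011011
-       00000110011
-------------------
        01001101000

Method 2 - Add two's complement:
Two's complement of 00000110011: invert → 11111001100, add 1 → 11111001101
  01010011011
+ 11111001101
-------------
 101001101000  (end carry out of the top bit = 1)
Discarding the end carry: 01001101000
Decimal check:
  01010011011 = 512 + 128 + 16 + 8 + 2 + 1 = 667
  00000110011 = 32 + 16 + 2 + 1 = 51
  667 - 51 = 616, and 01001101000 = 512 + 64 + 32 + 8 = 616 ✓



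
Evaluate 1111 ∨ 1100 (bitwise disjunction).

OR: 1 when either bit is 1
  1111
| 1100
------
  1111
Decimal: 15 | 12 = 15



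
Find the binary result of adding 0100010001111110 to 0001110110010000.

Add column by column from the right: bit + bit + carry-in; write the sum mod 2, carry 1 when the sum is 2 or 3.
carry:  0011101111100000
        0100010001111110
+       0001110110010000
------------------------
       00110001000001110
(the carry out of the leftmost column, 0, becomes the leading bit)
Decimal check:
  0100010001111110 = 16384 + 1024 + 64 + 32 + 16 + 8 + 4 + 2 = 17534
  0001110110010000 = 4096 + 2048 + 1024 + 256 + 128 + 16 = 7568
  17534 + 7568 = 25102, and 00110001000001110 = 16384 + 8192 + 512 + 8 + 4 + 2 = 25102 ✓



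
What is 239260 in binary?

Using repeated division by 2:
239260 ÷ 2 = 119630 remainder 0
119630 ÷ 2 = 59815 remainder 0
59815 ÷ 2 = 29907 remainder 1
29907 ÷ 2 = 14953 remainder 1
14953 ÷ 2 = 7476 remainder 1
7476 ÷ 2 = 3738 remainder 0
3738 ÷ 2 = 1869 remainder 0
1869 ÷ 2 = 934 remainder 1
934 ÷ 2 = 467 remainder 0
467 ÷ 2 = 233 remainder 1
233 ÷ 2 = 116 remainder 1
116 ÷ 2 = 58 remainder 0
58 ÷ 2 = 29 remainder 0
29 ÷ 2 = 14 remainder 1
14 ÷ 2 = 7 remainder 0
7 ÷ 2 = 3 remainder 1
3 ÷ 2 = 1 remainder 1
1 ÷ 2 = 0 remainder 1
Reading remainders bottom to top: 111010011010011100



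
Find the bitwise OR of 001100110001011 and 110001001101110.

OR: 1 when either bit is 1
  001100110001011
| 110001001101110
-----------------
  111101111101111
Decimal: 6539 | 25198 = 31727



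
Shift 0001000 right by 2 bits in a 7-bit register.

Original: 0001000 (decimal 8)
Shift right by 2 positions
Drop the 2 low bits; fill with zeros on the left
Result: 0000010 (decimal 2)
Equivalent: 8 >> 2 = 8 ÷ 2^2 = 2



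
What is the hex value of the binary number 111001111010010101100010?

Group into 4-bit nibbles from right:
  1110 = E
  0111 = 7
  1010 = A
  0101 = 5
  0110 = 6
  0010 = 2
Result: E7A562



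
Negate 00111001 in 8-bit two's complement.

Original: 00111001
Step 1 - Invert all bits: 11000110
Step 2 - Add 1: 11000111
Verification: 00111001 + 11000111 = 100000000; discarding the end carry (carry out of the top bit) leaves the 8-bit value 00000000, as required for x + (-x)



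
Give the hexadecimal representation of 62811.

Using repeated division by 16 (digits 10–15 are A–F):
62811 ÷ 16 = 3925 remainder 11 (B)
3925 ÷ 16 = 245 remainder 5
245 ÷ 16 = 15 remainder 5
15 ÷ 16 = 0 remainder 15 (F)
Reading remainders bottom to top: F55B



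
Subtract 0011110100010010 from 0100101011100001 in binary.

Method 1 - Direct subtraction (column by column from the right: bit − bit − borrow-in; if negative, add 2 and borrow 1 from the next column):
borrow: 0111101000111100
        0100101011100001
-       0011110100010010
------------------------
        0000110111001111

Method 2 - Add two's complement:
Two's complement of 0011110100010010: invert → 1100001011101101, add 1 → 1100001011101110
  0100101011100001
+ 1100001011101110
------------------
 10000110111001111  (end carry out of the top bit = 1)
Discarding the end carry: 0000110111001111
Decimal check:
  0100101011100001 = 16384 + 2048 + 512 + 128 + 64 + 32 + 1 = 19169
  0011110100010010 = 8192 + 4096 + 2048 + 1024 + 256 + 16 + 2 = 15634
  19169 - 15634 = 3535, and 0000110111001111 = 2048 + 1024 + 256 + 128 + 64 + 8 + 4 + 2 + 1 = 3535 ✓



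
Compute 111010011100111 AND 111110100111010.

AND: 1 only when both bits are 1
  111010011100111
& 111110100111010
-----------------
  111010000100010
Decimal: 29927 & 32058 = 29730



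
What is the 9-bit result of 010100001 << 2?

Original: 010100001 (decimal 161)
Shift left by 2 positions
Append 2 zeros on the right and drop the 2 high bits that overflow the 9-bit width
Result: 010000100 (decimal 132)
Equivalent: 161 << 2 = 161 × 2^2 = 644, truncated to 9 bits = 132



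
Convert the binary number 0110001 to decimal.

Sum of powers of 2 for each 1-bit:
2^0 + 2^4 + 2^5
= 1 + 16 + 32
= 49



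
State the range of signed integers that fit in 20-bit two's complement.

For 20-bit two's complement:
Minimum: -2^19 = -524288
Maximum: 2^19 - 1 = 524287



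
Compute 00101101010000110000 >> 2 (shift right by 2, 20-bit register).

Original: 00101101010000110000 (decimal 185392)
Shift right by 2 positions
Drop the 2 low bits; fill with zeros on the left
Result: 00001011010100001100 (decimal 46348)
Equivalent: 185392 >> 2 = 185392 ÷ 2^2 = 46348



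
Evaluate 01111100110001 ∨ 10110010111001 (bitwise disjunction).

OR: 1 when either bit is 1
  01111100110001
| 10110010111001
----------------
  11111110111001
Decimal: 7985 | 11449 = 16313



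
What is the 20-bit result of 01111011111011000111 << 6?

Original: 01111011111011000111 (decimal 507591)
Shift left by 6 positions
Append 6 zeros on the right and drop the 6 high bits that overflow the 20-bit width
Result: 11111011000111000000 (decimal 1028544)
Equivalent: 507591 << 6 = 507591 × 2^6 = 32485824, truncated to 20 bits = 1028544



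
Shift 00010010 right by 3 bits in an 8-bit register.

Original: 00010010 (decimal 18)
Shift right by 3 positions
Drop the 3 low bits; fill with zeros on the left
Result: 00000010 (decimal 2)
Equivalent: 18 >> 3 = 18 ÷ 2^3 = 2



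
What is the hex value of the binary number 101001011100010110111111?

Group into 4-bit nibbles from right:
  1010 = A
  0101 = 5
  1100 = C
  0101 = 5
  1011 = B
  1111 = F
Result: A5C5BF



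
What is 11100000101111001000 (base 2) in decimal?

Sum of powers of 2 for each 1-bit:
2^3 + 2^6 + 2^7 + 2^8 + 2^9 + 2^11 + 2^17 + 2^18 + 2^19
= 8 + 64 + 128 + 256 + 512 + 2048 + 131072 + 262144 + 524288
= 920520



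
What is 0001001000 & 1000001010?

AND: 1 only when both bits are 1
  0001001000
& 1000001010
------------
  0000001000
Decimal: 72 & 522 = 8



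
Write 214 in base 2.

Using repeated division by 2:
214 ÷ 2 = 107 remainder 0
107 ÷ 2 = 53 remainder 1
53 ÷ 2 = 26 remainder 1
26 ÷ 2 = 13 remainder 0
13 ÷ 2 = 6 remainder 1
6 ÷ 2 = 3 remainder 0
3 ÷ 2 = 1 remainder 1
1 ÷ 2 = 0 remainder 1
Reading remainders bottom to top: 11010110



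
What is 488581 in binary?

Using repeated division by 2:
488581 ÷ 2 = 244290 remainder 1
244290 ÷ 2 = 122145 remainder 0
122145 ÷ 2 = 61072 remainder 1
61072 ÷ 2 = 30536 remainder 0
30536 ÷ 2 = 15268 remainder 0
15268 ÷ 2 = 7634 remainder 0
7634 ÷ 2 = 3817 remainder 0
3817 ÷ 2 = 1908 remainder 1
1908 ÷ 2 = 954 remainder 0
954 ÷ 2 = 477 remainder 0
477 ÷ 2 = 238 remainder 1
238 ÷ 2 = 119 remainder 0
119 ÷ 2 = 59 remainder 1
59 ÷ 2 = 29 remainder 1
29 ÷ 2 = 14 remainder 1
14 ÷ 2 = 7 remainder 0
7 ÷ 2 = 3 remainder 1
3 ÷ 2 = 1 remainder 1
1 ÷ 2 = 0 remainder 1
Reading remainders bottom to top: 1110111010010000101



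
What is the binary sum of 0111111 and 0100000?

Add column by column from the right: bit + bit + carry-in; write the sum mod 2, carry 1 when the sum is 2 or 3.
carry:  1000000
        0111111
+       0100000
---------------
       01011111
(the carry out of the leftmost column, 0, becomes the leading bit)
Decimal check:
  0111111 = 32 + 16 + 8 + 4 + 2 + 1 = 63
  0100000 = 32
  63 + 32 = 95, and 01011111 = 64 + 16 + 8 + 4 + 2 + 1 = 95 ✓



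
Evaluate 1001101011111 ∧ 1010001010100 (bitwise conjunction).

AND: 1 only when both bits are 1
  1001101011111
& 1010001010100
---------------
  1000001010100
Decimal: 4959 & 5204 = 4180



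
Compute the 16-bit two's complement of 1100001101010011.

Original (sign bit 1, negative): 1100001101010011
Step 1 - Invert all bits: 0011110010101100
Step 2 - Add 1: 0011110010101101
Verification: 1100001101010011 + 0011110010101101 = 10000000000000000; discarding the end carry (carry out of the top bit) leaves the 16-bit value 0000000000000000, as required for x + (-x)



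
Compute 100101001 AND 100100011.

AND: 1 only when both bits are 1
  100101001
& 100100011
-----------
  100100001
Decimal: 297 & 291 = 289



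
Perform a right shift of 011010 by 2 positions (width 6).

Original: 011010 (decimal 26)
Shift right by 2 positions
Drop the 2 low bits; fill with zeros on the left
Result: 000110 (decimal 6)
Equivalent: 26 >> 2 = 26 ÷ 2^2 = 6



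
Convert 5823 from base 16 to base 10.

Expand by place value (powers of 16):
5823 = 5 × 16^3 + 8 × 16^2 + 2 × 16^1 + 3 × 16^0
= 5 × 4096 + 8 × 256 + 2 × 16 + 3 × 1
= 20480 + 2048 + 32 + 3
= 22563



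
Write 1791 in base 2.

Using repeated division by 2:
1791 ÷ 2 = 895 remainder 1
895 ÷ 2 = 447 remainder 1
447 ÷ 2 = 223 remainder 1
223 ÷ 2 = 111 remainder 1
111 ÷ 2 = 55 remainder 1
55 ÷ 2 = 27 remainder 1
27 ÷ 2 = 13 remainder 1
13 ÷ 2 = 6 remainder 1
6 ÷ 2 = 3 remainder 0
3 ÷ 2 = 1 remainder 1
1 ÷ 2 = 0 remainder 1
Reading remainders bottom to top: 11011111111



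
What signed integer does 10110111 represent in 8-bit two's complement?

Binary: 10110111
Sign bit: 1 (negative)
Invert: 01001000
Add 1:  01001001
Magnitude: 01001001 = 64 + 8 + 1 = 73
Value: -73



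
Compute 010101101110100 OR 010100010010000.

OR: 1 when either bit is 1
  010101101110100
| 010100010010000
-----------------
  010101111110100
Decimal: 11124 | 10384 = 11252



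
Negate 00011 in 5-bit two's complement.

Original: 00011
Step 1 - Invert all bits: 11100
Step 2 - Add 1: 11101
Verification: 00011 + 11101 = 100000; discarding the end carry (carry out of the top bit) leaves the 5-bit value 00000, as required for x + (-x)



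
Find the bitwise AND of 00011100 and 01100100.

AND: 1 only when both bits are 1
  00011100
& 01100100
----------
  00000100
Decimal: 28 & 100 = 4



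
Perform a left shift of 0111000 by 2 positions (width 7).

Original: 0111000 (decimal 56)
Shift left by 2 positions
Append 2 zeros on the right and drop the 2 high bits that overflow the 7-bit width
Result: 1100000 (decimal 96)
Equivalent: 56 << 2 = 56 × 2^2 = 224, truncated to 7 bits = 96



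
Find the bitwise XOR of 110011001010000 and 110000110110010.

XOR: 1 when bits differ
  110011001010000
^ 110000110110010
-----------------
  000011111100010
Decimal: 26192 ^ 25010 = 2018



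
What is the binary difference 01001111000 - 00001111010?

Method 1 - Direct subtraction (column by column from the right: bit − bit − borrow-in; if negative, add 2 and borrow 1 from the next column):
borrow: 01111111100
        01001111000
-       00001111010
-------------------
        00111111110

Method 2 - Add two's complement:
Two's complement of 00001111010: invert → 11110000101, add 1 → 11110000110
  01001111000
+ 11110000110
-------------
 100111111110  (end carry out of the top bit = 1)
Discarding the end carry: 00111111110
Decimal check:
  01001111000 = 512 + 64 + 32 + 16 + 8 = 632
  00001111010 = 64 + 32 + 16 + 8 + 2 = 122
  632 - 122 = 510, and 00111111110 = 256 + 128 + 64 + 32 + 16 + 8 + 4 + 2 = 510 ✓



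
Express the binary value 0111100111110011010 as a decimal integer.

Sum of powers of 2 for each 1-bit:
2^1 + 2^3 + 2^4 + 2^7 + 2^8 + 2^9 + 2^10 + 2^11 + 2^14 + 2^15 + 2^16 + 2^17
= 2 + 8 + 16 + 128 + 256 + 512 + 1024 + 2048 + 16384 + 32768 + 65536 + 131072
= 249754



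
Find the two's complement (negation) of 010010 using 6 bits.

Original: 010010
Step 1 - Invert all bits: 101101
Step 2 - Add 1: 101110
Verification: 010010 + 101110 = 1000000; discarding the end carry (carry out of the top bit) leaves the 6-bit value 000000, as required for x + (-x)



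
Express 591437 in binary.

Using repeated division by 2:
591437 ÷ 2 = 295718 remainder 1
295718 ÷ 2 = 147859 remainder 0
147859 ÷ 2 = 73929 remainder 1
73929 ÷ 2 = 36964 remainder 1
36964 ÷ 2 = 18482 remainder 0
18482 ÷ 2 = 9241 remainder 0
9241 ÷ 2 = 4620 remainder 1
4620 ÷ 2 = 2310 remainder 0
2310 ÷ 2 = 1155 remainder 0
1155 ÷ 2 = 577 remainder 1
577 ÷ 2 = 288 remainder 1
288 ÷ 2 = 144 remainder 0
144 ÷ 2 = 72 remainder 0
72 ÷ 2 = 36 remainder 0
36 ÷ 2 = 18 remainder 0
18 ÷ 2 = 9 remainder 0
9 ÷ 2 = 4 remainder 1
4 ÷ 2 = 2 remainder 0
2 ÷ 2 = 1 remainder 0
1 ÷ 2 = 0 remainder 1
Reading remainders bottom to top: 10010000011001001101



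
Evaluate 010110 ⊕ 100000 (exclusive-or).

XOR: 1 when bits differ
  010110
^ 100000
--------
  110110
Decimal: 22 ^ 32 = 54



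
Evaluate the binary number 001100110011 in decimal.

Sum of powers of 2 for each 1-bit:
2^0 + 2^1 + 2^4 + 2^5 + 2^8 + 2^9
= 1 + 2 + 16 + 32 + 256 + 512
= 819



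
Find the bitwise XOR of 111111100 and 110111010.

XOR: 1 when bits differ
  111111100
^ 110111010
-----------
  001000110
Decimal: 508 ^ 442 = 70



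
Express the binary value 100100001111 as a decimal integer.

Sum of powers of 2 for each 1-bit:
2^0 + 2^1 + 2^2 + 2^3 + 2^8 + 2^11
= 1 + 2 + 4 + 8 + 256 + 2048
= 2319



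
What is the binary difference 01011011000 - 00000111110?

Method 1 - Direct subtraction (column by column from the right: bit − bit − borrow-in; if negative, add 2 and borrow 1 from the next column):
borrow: 00001111100
        01011011000
-       00000111110
-------------------
        01010011010

Method 2 - Add two's complement:
Two's complement of 00000111110: invert → 11111000001, add 1 → 11111000010
  01011011000
+ 11111000010
-------------
 101010011010  (end carry out of the top bit = 1)
Discarding the end carry: 01010011010
Decimal check:
  01011011000 = 512 + 128 + 64 + 16 + 8 = 728
  00000111110 = 32 + 16 + 8 + 4 + 2 = 62
  728 - 62 = 666, and 01010011010 = 512 + 128 + 16 + 8 + 2 = 666 ✓



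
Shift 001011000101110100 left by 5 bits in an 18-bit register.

Original: 001011000101110100 (decimal 45428)
Shift left by 5 positions
Append 5 zeros on the right and drop the 5 high bits that overflow the 18-bit width
Result: 100010111010000000 (decimal 142976)
Equivalent: 45428 << 5 = 45428 × 2^5 = 1453696, truncated to 18 bits = 142976



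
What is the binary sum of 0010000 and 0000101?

Add column by column from the right: bit + bit + carry-in; write the sum mod 2, carry 1 when the sum is 2 or 3.
carry:  0000000
        0010000
+       0000101
---------------
       00010101
(the carry out of the leftmost column, 0, becomes the leading bit)
Decimal check:
  0010000 = 16
  0000101 = 4 + 1 = 5
  16 + 5 = 21, and 00010101 = 16 + 4 + 1 = 21 ✓



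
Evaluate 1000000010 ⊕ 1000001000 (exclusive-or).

XOR: 1 when bits differ
  1000000010
^ 1000001000
------------
  0000001010
Decimal: 514 ^ 520 = 10



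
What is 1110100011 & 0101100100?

AND: 1 only when both bits are 1
  1110100011
& 0101100100
------------
  0100100000
Decimal: 931 & 356 = 288



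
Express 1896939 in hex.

Using repeated division by 16 (digits 10–15 are A–F):
1896939 ÷ 16 = 118558 remainder 11 (B)
118558 ÷ 16 = 7409 remainder 14 (E)
7409 ÷ 16 = 463 remainder 1
463 ÷ 16 = 28 remainder 15 (F)
28 ÷ 16 = 1 remainder 12 (C)
1 ÷ 16 = 0 remainder 1
Reading remainders bottom to top: 1CF1EB



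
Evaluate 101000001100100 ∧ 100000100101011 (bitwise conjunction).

AND: 1 only when both bits are 1
  101000001100100
& 100000100101011
-----------------
  100000000100000
Decimal: 20580 & 16683 = 16416



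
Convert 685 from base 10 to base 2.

Using repeated division by 2:
685 ÷ 2 = 342 remainder 1
342 ÷ 2 = 171 remainder 0
171 ÷ 2 = 85 remainder 1
85 ÷ 2 = 42 remainder 1
42 ÷ 2 = 21 remainder 0
21 ÷ 2 = 10 remainder 1
10 ÷ 2 = 5 remainder 0
5 ÷ 2 = 2 remainder 1
2 ÷ 2 = 1 remainder 0
1 ÷ 2 = 0 remainder 1
Reading remainders bottom to top: 1010101101



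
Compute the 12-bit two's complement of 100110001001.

Original (sign bit 1, negative): 100110001001
Step 1 - Invert all bits: 011001110110
Step 2 - Add 1: 011001110111
Verification: 100110001001 + 011001110111 = 1000000000000; discarding the end carry (carry out of the top bit) leaves the 12-bit value 000000000000, as required for x + (-x)



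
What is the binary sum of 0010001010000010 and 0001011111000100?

Add column by column from the right: bit + bit + carry-in; write the sum mod 2, carry 1 when the sum is 2 or 3.
carry:  0000111100000000
        0010001010000010
+       0001011111000100
------------------------
       00011101001000110
(the carry out of the leftmost column, 0, becomes the leading bit)
Decimal check:
  0010001010000010 = 8192 + 512 + 128 + 2 = 8834
  0001011111000100 = 4096 + 1024 + 512 + 256 + 128 + 64 + 4 = 6084
  8834 + 6084 = 14918, and 00011101001000110 = 8192 + 4096 + 2048 + 512 + 64 + 4 + 2 = 14918 ✓



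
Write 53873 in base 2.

Using repeated division by 2:
53873 ÷ 2 = 26936 remainder 1
26936 ÷ 2 = 13468 remainder 0
13468 ÷ 2 = 6734 remainder 0
6734 ÷ 2 = 3367 remainder 0
3367 ÷ 2 = 1683 remainder 1
1683 ÷ 2 = 841 remainder 1
841 ÷ 2 = 420 remainder 1
420 ÷ 2 = 210 remainder 0
210 ÷ 2 = 105 remainder 0
105 ÷ 2 = 52 remainder 1
52 ÷ 2 = 26 remainder 0
26 ÷ 2 = 13 remainder 0
13 ÷ 2 = 6 remainder 1
6 ÷ 2 = 3 remainder 0
3 ÷ 2 = 1 remainder 1
1 ÷ 2 = 0 remainder 1
Reading remainders bottom to top: 1101001001110001



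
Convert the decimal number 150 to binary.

Using repeated division by 2:
150 ÷ 2 = 75 remainder 0
75 ÷ 2 = 37 remainder 1
37 ÷ 2 = 18 remainder 1
18 ÷ 2 = 9 remainder 0
9 ÷ 2 = 4 remainder 1
4 ÷ 2 = 2 remainder 0
2 ÷ 2 = 1 remainder 0
1 ÷ 2 = 0 remainder 1
Reading remainders bottom to top: 10010110



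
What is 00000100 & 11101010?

AND: 1 only when both bits are 1
  00000100
& 11101010
----------
  00000000
Decimal: 4 & 234 = 0



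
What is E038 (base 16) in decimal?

Expand by place value (powers of 16):
Digit values: E = 14
E038 = 14 × 16^3 + 0 × 16^2 + 3 × 16^1 + 8 × 16^0
= 14 × 4096 + 0 × 256 + 3 × 16 + 8 × 1
= 57344 + 0 + 48 + 8
= 57400



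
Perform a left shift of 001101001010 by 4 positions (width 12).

Original: 001101001010 (decimal 842)
Shift left by 4 positions
Append 4 zeros on the right and drop the 4 high bits that overflow the 12-bit width
Result: 010010100000 (decimal 1184)
Equivalent: 842 << 4 = 842 × 2^4 = 13472, truncated to 12 bits = 1184



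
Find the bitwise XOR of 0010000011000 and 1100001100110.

XOR: 1 when bits differ
  0010000011000
^ 1100001100110
---------------
  1110001111110
Decimal: 1048 ^ 6246 = 7294



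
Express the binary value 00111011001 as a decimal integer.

Sum of powers of 2 for each 1-bit:
2^0 + 2^3 + 2^4 + 2^6 + 2^7 + 2^8
= 1 + 8 + 16 + 64 + 128 + 256
= 473



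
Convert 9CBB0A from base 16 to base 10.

Expand by place value (powers of 16):
Digit values: C = 12, B = 11, A = 10
9CBB0A = 9 × 16^5 + 12 × 16^4 + 11 × 16^3 + 11 × 16^2 + 0 × 16^1 + 10 × 16^0
= 9 × 1048576 + 12 × 65536 + 11 × 4096 + 11 × 256 + 0 × 16 + 10 × 1
= 9437184 + 786432 + 45056 + 2816 + 0 + 10
= 10271498



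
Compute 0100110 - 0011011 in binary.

Method 1 - Direct subtraction (column by column from the right: bit − bit − borrow-in; if negative, add 2 and borrow 1 from the next column):
borrow: 0110110
        0100110
-       0011011
---------------
        0001011

Method 2 - Add two's complement:
Two's complement of 0011011: invert → 1100100, add 1 → 1100101
  0100110
+ 1100101
---------
 10001011  (end carry out of the top bit = 1)
Discarding the end carry: 0001011
Decimal check:
  0100110 = 32 + 4 + 2 = 38
  0011011 = 16 + 8 + 2 + 1 = 27
  38 - 27 = 11, and 0001011 = 8 + 2 + 1 = 11 ✓



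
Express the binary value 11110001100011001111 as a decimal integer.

Sum of powers of 2 for each 1-bit:
2^0 + 2^1 + 2^2 + 2^3 + 2^6 + 2^7 + 2^11 + 2^12 + 2^16 + 2^17 + 2^18 + 2^19
= 1 + 2 + 4 + 8 + 64 + 128 + 2048 + 4096 + 65536 + 131072 + 262144 + 524288
= 989391



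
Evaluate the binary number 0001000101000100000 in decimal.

Sum of powers of 2 for each 1-bit:
2^5 + 2^9 + 2^11 + 2^15
= 32 + 512 + 2048 + 32768
= 35360



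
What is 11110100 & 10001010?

AND: 1 only when both bits are 1
  11110100
& 10001010
----------
  10000000
Decimal: 244 & 138 = 128



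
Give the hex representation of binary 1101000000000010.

Group into 4-bit nibbles from right:
  1101 = D
  0000 = 0
  0000 = 0
  0010 = 2
Result: D002



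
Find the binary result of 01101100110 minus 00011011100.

Method 1 - Direct subtraction (column by column from the right: bit − bit − borrow-in; if negative, add 2 and borrow 1 from the next column):
borrow: 00100110000
        01101100110
-       00011011100
-------------------
        01010001010

Method 2 - Add two's complement:
Two's complement of 00011011100: invert → 11100100011, add 1 → 11100100100
  01101100110
+ 11100100100
-------------
 101010001010  (end carry out of the top bit = 1)
Discarding the end carry: 01010001010
Decimal check:
  01101100110 = 512 + 256 + 64 + 32 + 4 + 2 = 870
  00011011100 = 128 + 64 + 16 + 8 + 4 = 220
  870 - 220 = 650, and 01010001010 = 512 + 128 + 8 + 2 = 650 ✓



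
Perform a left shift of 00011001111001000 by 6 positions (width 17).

Original: 00011001111001000 (decimal 13256)
Shift left by 6 positions
Append 6 zeros on the right and drop the 6 high bits that overflow the 17-bit width
Result: 01111001000000000 (decimal 61952)
Equivalent: 13256 << 6 = 13256 × 2^6 = 848384, truncated to 17 bits = 61952



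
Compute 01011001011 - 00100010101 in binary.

Method 1 - Direct subtraction (column by column from the right: bit − bit − borrow-in; if negative, add 2 and borrow 1 from the next column):
borrow: 01001101000
        01011001011
-       00100010101
-------------------
        00110110110

Method 2 - Add two's complement:
Two's complement of 00100010101: invert → 11011101010, add 1 → 11011101011
  01011001011
+ 11011101011
-------------
 100110110110  (end carry out of the top bit = 1)
Discarding the end carry: 00110110110
Decimal check:
  01011001011 = 512 + 128 + 64 + 8 + 2 + 1 = 715
  00100010101 = 256 + 16 + 4 + 1 = 277
  715 - 277 = 438, and 00110110110 = 256 + 128 + 32 + 16 + 4 + 2 = 438 ✓



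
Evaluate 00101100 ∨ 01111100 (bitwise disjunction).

OR: 1 when either bit is 1
  00101100
| 01111100
----------
  01111100
Decimal: 44 | 124 = 124



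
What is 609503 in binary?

Using repeated division by 2:
609503 ÷ 2 = 304751 remainder 1
304751 ÷ 2 = 152375 remainder 1
152375 ÷ 2 = 76187 remainder 1
76187 ÷ 2 = 38093 remainder 1
38093 ÷ 2 = 19046 remainder 1
19046 ÷ 2 = 9523 remainder 0
9523 ÷ 2 = 4761 remainder 1
4761 ÷ 2 = 2380 remainder 1
2380 ÷ 2 = 1190 remainder 0
1190 ÷ 2 = 595 remainder 0
595 ÷ 2 = 297 remainder 1
297 ÷ 2 = 148 remainder 1
148 ÷ 2 = 74 remainder 0
74 ÷ 2 = 37 remainder 0
37 ÷ 2 = 18 remainder 1
18 ÷ 2 = 9 remainder 0
9 ÷ 2 = 4 remainder 1
4 ÷ 2 = 2 remainder 0
2 ÷ 2 = 1 remainder 0
1 ÷ 2 = 0 remainder 1
Reading remainders bottom to top: 10010100110011011111



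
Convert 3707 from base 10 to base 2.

Using repeated division by 2:
3707 ÷ 2 = 1853 remainder 1
1853 ÷ 2 = 926 remainder 1
926 ÷ 2 = 463 remainder 0
463 ÷ 2 = 231 remainder 1
231 ÷ 2 = 115 remainder 1
115 ÷ 2 = 57 remainder 1
57 ÷ 2 = 28 remainder 1
28 ÷ 2 = 14 remainder 0
14 ÷ 2 = 7 remainder 0
7 ÷ 2 = 3 remainder 1
3 ÷ 2 = 1 remainder 1
1 ÷ 2 = 0 remainder 1
Reading remainders bottom to top: 111001111011



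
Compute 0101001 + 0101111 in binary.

Add column by column from the right: bit + bit + carry-in; write the sum mod 2, carry 1 when the sum is 2 or 3.
carry:  1011110
        0101001
+       0101111
---------------
       01011000
(the carry out of the leftmost column, 0, becomes the leading bit)
Decimal check:
  0101001 = 32 + 8 + 1 = 41
  0101111 = 32 + 8 + 4 + 2 + 1 = 47
  41 + 47 = 88, and 01011000 = 64 + 16 + 8 = 88 ✓



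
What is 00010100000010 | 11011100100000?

OR: 1 when either bit is 1
  00010100000010
| 11011100100000
----------------
  11011100100010
Decimal: 1282 | 14112 = 14114



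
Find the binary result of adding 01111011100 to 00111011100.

Add column by column from the right: bit + bit + carry-in; write the sum mod 2, carry 1 when the sum is 2 or 3.
carry:  11110111000
        01111011100
+       00111011100
-------------------
       010110111000
(the carry out of the leftmost column, 0, becomes the leading bit)
Decimal check:
  01111011100 = 512 + 256 + 128 + 64 + 16 + 8 + 4 = 988
  00111011100 = 256 + 128 + 64 + 16 + 8 + 4 = 476
  988 + 476 = 1464, and 010110111000 = 1024 + 256 + 128 + 32 + 16 + 8 = 1464 ✓



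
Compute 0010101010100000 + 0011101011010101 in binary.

Add column by column from the right: bit + bit + carry-in; write the sum mod 2, carry 1 when the sum is 2 or 3.
carry:  0111010100000000
        0010101010100000
+       0011101011010101
------------------------
       00110010101110101
(the carry out of the leftmost column, 0, becomes the leading bit)
Decimal check:
  0010101010100000 = 8192 + 2048 + 512 + 128 + 32 = 10912
  0011101011010101 = 8192 + 4096 + 2048 + 512 + 128 + 64 + 16 + 4 + 1 = 15061
  10912 + 15061 = 25973, and 00110010101110101 = 16384 + 8192 + 1024 + 256 + 64 + 32 + 16 + 4 + 1 = 25973 ✓



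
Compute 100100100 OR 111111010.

OR: 1 when either bit is 1
  100100100
| 111111010
-----------
  111111110
Decimal: 292 | 506 = 510



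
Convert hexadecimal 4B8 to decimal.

Expand by place value (powers of 16):
Digit values: B = 11
4B8 = 4 × 16^2 + 11 × 16^1 + 8 × 16^0
= 4 × 256 + 11 × 16 + 8 × 1
= 1024 + 176 + 8
= 1208



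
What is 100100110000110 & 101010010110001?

AND: 1 only when both bits are 1
  100100110000110
& 101010010110001
-----------------
  100000010000000
Decimal: 18822 & 21681 = 16512



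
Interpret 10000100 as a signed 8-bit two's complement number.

Binary: 10000100
Sign bit: 1 (negative)
Invert: 01111011
Add 1:  01111100
Magnitude: 01111100 = 64 + 32 + 16 + 8 + 4 = 124
Value: -124



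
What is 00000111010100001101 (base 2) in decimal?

Sum of powers of 2 for each 1-bit:
2^0 + 2^2 + 2^3 + 2^8 + 2^10 + 2^12 + 2^13 + 2^14
= 1 + 4 + 8 + 256 + 1024 + 4096 + 8192 + 16384
= 29965



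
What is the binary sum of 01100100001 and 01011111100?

Add column by column from the right: bit + bit + carry-in; write the sum mod 2, carry 1 when the sum is 2 or 3.
carry:  11111000000
        01100100001
+       01011111100
-------------------
       011000011101
(the carry out of the leftmost column, 0, becomes the leading bit)
Decimal check:
  01100100001 = 512 + 256 + 32 + 1 = 801
  01011111100 = 512 + 128 + 64 + 32 + 16 + 8 + 4 = 764
  801 + 764 = 1565, and 011000011101 = 1024 + 512 + 16 + 8 + 4 + 1 = 1565 ✓



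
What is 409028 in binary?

Using repeated division by 2:
409028 ÷ 2 = 204514 remainder 0
204514 ÷ 2 = 102257 remainder 0
102257 ÷ 2 = 51128 remainder 1
51128 ÷ 2 = 25564 remainder 0
25564 ÷ 2 = 12782 remainder 0
12782 ÷ 2 = 6391 remainder 0
6391 ÷ 2 = 3195 remainder 1
3195 ÷ 2 = 1597 remainder 1
1597 ÷ 2 = 798 remainder 1
798 ÷ 2 = 399 remainder 0
399 ÷ 2 = 199 remainder 1
199 ÷ 2 = 99 remainder 1
99 ÷ 2 = 49 remainder 1
49 ÷ 2 = 24 remainder 1
24 ÷ 2 = 12 remainder 0
12 ÷ 2 = 6 remainder 0
6 ÷ 2 = 3 remainder 0
3 ÷ 2 = 1 remainder 1
1 ÷ 2 = 0 remainder 1
Reading remainders bottom to top: 1100011110111000100



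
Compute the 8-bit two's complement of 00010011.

Original: 00010011
Step 1 - Invert all bits: 11101100
Step 2 - Add 1: 11101101
Verification: 00010011 + 11101101 = 100000000; discarding the end carry (carry out of the top bit) leaves the 8-bit value 00000000, as required for x + (-x)



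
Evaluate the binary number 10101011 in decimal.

Sum of powers of 2 for each 1-bit:
2^0 + 2^1 + 2^3 + 2^5 + 2^7
= 1 + 2 + 8 + 32 + 128
= 171



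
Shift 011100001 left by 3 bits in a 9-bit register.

Original: 011100001 (decimal 225)
Shift left by 3 positions
Append 3 zeros on the right and drop the 3 high bits that overflow the 9-bit width
Result: 100001000 (decimal 264)
Equivalent: 225 << 3 = 225 × 2^3 = 1800, truncated to 9 bits = 264

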